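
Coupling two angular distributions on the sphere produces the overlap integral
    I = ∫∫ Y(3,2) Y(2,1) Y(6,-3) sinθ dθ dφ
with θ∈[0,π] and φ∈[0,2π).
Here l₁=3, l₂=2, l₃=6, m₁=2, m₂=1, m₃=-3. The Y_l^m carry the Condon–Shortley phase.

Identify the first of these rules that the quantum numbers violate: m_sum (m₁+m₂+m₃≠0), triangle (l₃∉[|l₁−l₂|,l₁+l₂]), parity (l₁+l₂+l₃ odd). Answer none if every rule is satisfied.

m₁+m₂+m₃ = 2 + 1 − 3 = 0  ✓
triangle: |3−2|=1 ≤ l₃=6 ≤ 3+2=5  ✗
parity: l₁+l₂+l₃ = 11 is odd

triangle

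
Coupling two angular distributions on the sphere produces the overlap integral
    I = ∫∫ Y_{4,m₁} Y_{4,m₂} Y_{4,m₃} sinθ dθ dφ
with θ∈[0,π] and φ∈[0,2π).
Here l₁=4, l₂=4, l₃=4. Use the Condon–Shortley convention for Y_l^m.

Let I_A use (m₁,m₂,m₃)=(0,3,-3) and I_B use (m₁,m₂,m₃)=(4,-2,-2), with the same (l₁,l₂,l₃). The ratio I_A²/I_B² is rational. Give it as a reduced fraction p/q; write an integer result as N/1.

Same 4,4,4: normalisation and zero-m 3j drop out of the ratio.
A: Δ: 4! 4! 4! / 13! → 1/450450; sum: t=3:−1/864 t=4:+1/3456 = -1/1152; 3j²(4 4 4; 0 3 -3) = Δ·Π!·Σ² = 7/286  (sign +1)
B: Δ: 4! 4! 4! / 13! → 1/450450; sum: t=0:+1/2304 = 1/2304; 3j²(4 4 4; 4 -2 -2) = Δ·Π!·Σ² = 5/143  (sign +1)
I_A²/I_B² = (7/286)/(5/143) = 7/10

7/10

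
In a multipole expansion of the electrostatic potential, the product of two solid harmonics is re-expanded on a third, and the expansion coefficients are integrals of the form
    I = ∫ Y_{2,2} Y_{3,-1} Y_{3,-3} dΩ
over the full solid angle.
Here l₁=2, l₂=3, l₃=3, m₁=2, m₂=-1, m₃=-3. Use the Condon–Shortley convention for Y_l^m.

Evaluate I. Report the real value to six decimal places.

m-sum = 2 − 1 − 3 = -2 ≠ 0 ⇒ I = 0

0.000000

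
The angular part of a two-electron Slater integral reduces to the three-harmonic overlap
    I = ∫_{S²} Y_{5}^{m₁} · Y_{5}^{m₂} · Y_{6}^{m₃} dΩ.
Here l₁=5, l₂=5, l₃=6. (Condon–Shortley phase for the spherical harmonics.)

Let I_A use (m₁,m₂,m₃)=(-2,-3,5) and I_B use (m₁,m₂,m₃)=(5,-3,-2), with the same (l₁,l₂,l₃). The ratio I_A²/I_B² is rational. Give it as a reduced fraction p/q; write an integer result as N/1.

11/50

l's match ⇒ only the (l;m) 3-j factors differ between A and B.
A: triangle coeff Δ(5,5,6) = 1/28588560; Σ_t [1,2]: t=1:−1/518400 t=2:+1/345600 = 1/1036800; (3j)²=7/2210 [(5 5 6; -2 -3 5)], sign=-1
B: triangle coeff Δ(5,5,6) = 1/28588560; Σ_t [0,0]: t=0:+1/829440 = 1/829440; (3j)²=35/2431 [(5 5 6; 5 -3 -2)], sign=+1
I_A²/I_B² = (7/2210)/(35/2431) = 11/50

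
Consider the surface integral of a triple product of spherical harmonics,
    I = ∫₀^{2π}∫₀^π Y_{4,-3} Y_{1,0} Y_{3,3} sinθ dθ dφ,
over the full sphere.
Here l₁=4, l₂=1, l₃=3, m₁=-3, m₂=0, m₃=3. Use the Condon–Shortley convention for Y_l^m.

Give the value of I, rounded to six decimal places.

Checks pass: Σm=0; 8 even; l₃=3∈[3,5].
(2·4+1)(2·1+1)(2·3+1) = 189
Δ: 2! 6! 0! / 9! → 1/252
sum: t=1:−1/36 = -1/36
3j²(4 1 3; 0 0 0) = Δ·Π!·Σ² = 4/63  (sign +1)
sum: t=1:−1/720 = -1/720
3j²(4 1 3; -3 0 3) = Δ·Π!·Σ² = 1/36  (sign -1)
combine: 4πI² = 189·4/63·1/36 = 1/3
take √, sign -1: I = -0.16286750

-0.162868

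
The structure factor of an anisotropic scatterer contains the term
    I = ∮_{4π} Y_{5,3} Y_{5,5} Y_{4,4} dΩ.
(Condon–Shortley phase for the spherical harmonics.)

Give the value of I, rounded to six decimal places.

0.000000

3 + 5 + 4 = 12 ≠ 0: azimuthal integral kills it; I = 0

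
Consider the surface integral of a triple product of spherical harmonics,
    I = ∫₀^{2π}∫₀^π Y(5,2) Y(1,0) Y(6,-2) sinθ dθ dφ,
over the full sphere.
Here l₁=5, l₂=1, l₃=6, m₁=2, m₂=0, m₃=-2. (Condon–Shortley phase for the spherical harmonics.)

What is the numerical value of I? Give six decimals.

0.231133

Rules hold: Σm=0, L=12 even, 4≤6≤6.
N = 11·3·13 = 429
Δ = 0!·10!·2!/13! = 1/858
Racah Σ t=0..0: t=0:+1/14400 = 1/14400
⇒ 3j(5 1 6; 0 0 0)² = 6/143, sgn +1
Racah Σ t=0..0: t=0:+1/30240 = 1/30240
⇒ 3j(5 1 6; 2 0 -2)² = 16/429, sgn +1
4πI² = N·(3j₀)²·(3jₘ)² = 96/143
I = +1·√(0.671329/4π) = 0.23113338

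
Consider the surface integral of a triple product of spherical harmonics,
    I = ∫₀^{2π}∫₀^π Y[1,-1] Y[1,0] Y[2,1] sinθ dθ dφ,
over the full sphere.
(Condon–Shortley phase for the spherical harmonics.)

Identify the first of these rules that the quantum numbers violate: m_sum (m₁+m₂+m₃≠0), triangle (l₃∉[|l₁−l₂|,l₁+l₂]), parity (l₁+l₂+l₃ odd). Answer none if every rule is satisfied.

azimuthal sum: -1 + 0 + 1 = 0  ✓
0 ≤ 2 ≤ 2 (triangle on l)  ✓
L = 1 + 1 + 2 = 4 (even)  ✓

none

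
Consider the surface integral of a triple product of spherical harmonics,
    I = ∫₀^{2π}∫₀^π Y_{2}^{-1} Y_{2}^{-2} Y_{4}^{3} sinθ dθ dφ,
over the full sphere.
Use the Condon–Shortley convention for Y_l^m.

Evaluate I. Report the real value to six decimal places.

-0.238414

Checks pass: Σm=0; 8 even; l₃=4∈[0,4].
(2·2+1)(2·2+1)(2·4+1) = 225
Δ: 0! 4! 4! / 9! → 1/630
sum: t=0:+1/16 = 1/16
3j²(2 2 4; 0 0 0) = Δ·Π!·Σ² = 2/35  (sign +1)
sum: t=0:+1/144 = 1/144
3j²(2 2 4; -1 -2 3) = Δ·Π!·Σ² = 1/18  (sign -1)
combine: 4πI² = 225·2/35·1/18 = 5/7
take √, sign -1: I = -0.23841361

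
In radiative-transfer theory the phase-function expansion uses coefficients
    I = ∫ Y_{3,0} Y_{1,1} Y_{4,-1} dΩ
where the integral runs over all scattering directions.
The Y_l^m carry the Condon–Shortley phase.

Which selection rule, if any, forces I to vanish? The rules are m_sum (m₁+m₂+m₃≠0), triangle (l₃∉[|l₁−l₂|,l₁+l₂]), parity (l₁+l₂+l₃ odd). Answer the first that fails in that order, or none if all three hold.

Σmᵢ = 0  ✓
l₃∈[|l₁−l₂|,l₁+l₂]=[2,4], have l₃=4  ✓
Σlᵢ = 8 ⇒ even  ✓

none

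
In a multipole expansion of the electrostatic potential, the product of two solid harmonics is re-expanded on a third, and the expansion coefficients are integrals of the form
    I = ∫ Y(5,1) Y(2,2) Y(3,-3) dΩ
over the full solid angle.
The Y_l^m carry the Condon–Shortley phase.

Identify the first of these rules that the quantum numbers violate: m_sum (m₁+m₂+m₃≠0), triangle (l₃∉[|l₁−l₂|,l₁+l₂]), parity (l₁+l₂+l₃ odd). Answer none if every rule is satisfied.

azimuthal sum: 1 + 2 − 3 = 0  ✓
3 ≤ 3 ≤ 7 (triangle on l)  ✓
L = 5 + 2 + 3 = 10 (even)  ✓

none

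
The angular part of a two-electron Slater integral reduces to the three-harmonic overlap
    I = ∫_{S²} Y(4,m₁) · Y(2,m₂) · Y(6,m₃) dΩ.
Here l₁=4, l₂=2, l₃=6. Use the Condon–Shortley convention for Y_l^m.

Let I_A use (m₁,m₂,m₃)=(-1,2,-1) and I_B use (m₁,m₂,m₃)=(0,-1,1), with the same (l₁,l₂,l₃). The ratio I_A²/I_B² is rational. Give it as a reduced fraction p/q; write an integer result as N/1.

1/5

Shared (l₁,l₂,l₃)=(4,2,6): N and (l;000)² cancel in I_A²/I_B².
A: Δ = 0!·8!·4!/13! = 1/6435; Racah Σ t=0..0: t=0:+1/17280 = 1/17280; ⇒ 3j(4 2 6; -1 2 -1)² = 7/1287, sgn -1
B: Δ = 0!·8!·4!/13! = 1/6435; Racah Σ t=0..0: t=0:+1/3456 = 1/3456; ⇒ 3j(4 2 6; 0 -1 1)² = 35/1287, sgn -1
I_A²/I_B² = (7/1287)/(35/1287) = 1/5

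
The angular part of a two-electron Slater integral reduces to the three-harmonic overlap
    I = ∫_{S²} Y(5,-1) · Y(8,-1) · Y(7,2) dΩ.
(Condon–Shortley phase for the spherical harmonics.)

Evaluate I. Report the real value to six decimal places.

m-sum 0 ✓  L=20 even ✓  3≤7≤13 ✓
Π(2lᵢ+1) = 11×17×15 = 2805
triangle coeff Δ(5,8,7) = 1/814773960
Σ_t [1,5]: t=1:−1/87091200 t=2:+1/4976640 t=3:−1/2073600 t=4:+1/4976640 t=5:−1/87091200 = -1/9676800
(3j)²=360/46189 [(5 8 7; 0 0 0)], sign=+1
Σ_t [2,6]: t=2:+1/16588800 t=3:−1/3732480 t=4:+1/5806080 t=5:−1/58060800 t=6:+1/6270566400 = -47/895795200
(3j)²=15463/3325608 [(5 8 7; -1 -1 2)], sign=+1
⇒ 4πI² = 1159725/11408683
I = (+1)√(1159725/11408683/(4π)) = 0.08994040

0.089940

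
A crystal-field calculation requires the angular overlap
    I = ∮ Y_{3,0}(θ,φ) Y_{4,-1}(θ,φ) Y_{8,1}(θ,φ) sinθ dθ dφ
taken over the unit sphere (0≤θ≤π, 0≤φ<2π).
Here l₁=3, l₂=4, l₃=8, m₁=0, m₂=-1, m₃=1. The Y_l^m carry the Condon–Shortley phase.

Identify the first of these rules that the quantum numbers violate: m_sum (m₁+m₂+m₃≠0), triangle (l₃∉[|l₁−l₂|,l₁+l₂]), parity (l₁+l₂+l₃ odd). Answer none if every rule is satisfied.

triangle

azimuthal sum: 0 − 1 + 1 = 0  ✓
1 ≤ 8 ≤ 7 (triangle on l)  ✗
L = 3 + 4 + 8 = 15 (odd)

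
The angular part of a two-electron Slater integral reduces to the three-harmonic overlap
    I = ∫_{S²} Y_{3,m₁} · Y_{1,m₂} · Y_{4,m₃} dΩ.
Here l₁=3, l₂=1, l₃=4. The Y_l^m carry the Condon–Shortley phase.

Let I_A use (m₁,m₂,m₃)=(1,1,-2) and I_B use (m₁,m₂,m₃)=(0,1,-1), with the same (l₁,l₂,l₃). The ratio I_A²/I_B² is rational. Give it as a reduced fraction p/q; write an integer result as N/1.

Same 3,1,4: normalisation and zero-m 3j drop out of the ratio.
A: Δ: 0! 6! 2! / 9! → 1/252; sum: t=0:+1/96 = 1/96; 3j²(3 1 4; 1 1 -2) = Δ·Π!·Σ² = 5/84  (sign +1)
B: Δ: 0! 6! 2! / 9! → 1/252; sum: t=0:+1/72 = 1/72; 3j²(3 1 4; 0 1 -1) = Δ·Π!·Σ² = 5/126  (sign -1)
I_A²/I_B² = (5/84)/(5/126) = 3/2

3/2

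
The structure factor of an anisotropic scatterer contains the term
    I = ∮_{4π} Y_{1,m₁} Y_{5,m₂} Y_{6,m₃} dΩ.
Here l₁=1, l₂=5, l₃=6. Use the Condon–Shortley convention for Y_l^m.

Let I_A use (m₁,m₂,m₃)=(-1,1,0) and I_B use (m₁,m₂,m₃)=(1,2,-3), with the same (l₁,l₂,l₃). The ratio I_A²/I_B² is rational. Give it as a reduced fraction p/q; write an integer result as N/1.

Same 1,5,6: normalisation and zero-m 3j drop out of the ratio.
A: Δ: 0! 2! 10! / 13! → 1/858; sum: t=0:+1/34560 = 1/34560; 3j²(1 5 6; -1 1 0) = Δ·Π!·Σ² = 5/286  (sign +1)
B: Δ: 0! 2! 10! / 13! → 1/858; sum: t=0:+1/60480 = 1/60480; 3j²(1 5 6; 1 2 -3) = Δ·Π!·Σ² = 6/143  (sign -1)
I_A²/I_B² = (5/286)/(6/143) = 5/12

5/12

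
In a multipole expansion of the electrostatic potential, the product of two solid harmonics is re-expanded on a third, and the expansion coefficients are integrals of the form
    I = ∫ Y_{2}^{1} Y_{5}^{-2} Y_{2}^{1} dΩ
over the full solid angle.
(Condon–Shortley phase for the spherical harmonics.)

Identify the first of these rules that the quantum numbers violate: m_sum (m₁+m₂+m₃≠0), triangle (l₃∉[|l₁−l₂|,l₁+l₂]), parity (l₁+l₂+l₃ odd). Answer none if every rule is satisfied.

triangle

m₁+m₂+m₃ = 1 − 2 + 1 = 0  ✓
triangle: |2−5|=3 ≤ l₃=2 ≤ 2+5=7  ✗
parity: l₁+l₂+l₃ = 9 is odd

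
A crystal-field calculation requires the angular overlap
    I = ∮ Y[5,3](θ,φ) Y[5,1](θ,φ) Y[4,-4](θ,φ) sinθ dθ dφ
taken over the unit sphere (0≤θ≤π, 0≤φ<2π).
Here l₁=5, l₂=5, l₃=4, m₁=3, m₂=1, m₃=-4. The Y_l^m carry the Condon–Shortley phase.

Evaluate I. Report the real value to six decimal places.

m-sum 0 ✓  L=14 even ✓  0≤4≤10 ✓
Π(2lᵢ+1) = 11×11×9 = 1089
triangle coeff Δ(5,5,4) = 1/3153150
Σ_t [1,5]: t=1:−1/69120 t=2:+1/1728 t=3:−1/576 t=4:+1/1728 t=5:−1/69120 = -7/11520
(3j)²=2/143 [(5 5 4; 0 0 0)], sign=-1
Σ_t [2,2]: t=2:+1/27648 = 1/27648
(3j)²=10/429 [(5 5 4; 3 1 -4)], sign=+1
⇒ 4πI² = 60/169
I = (-1)√(60/169/(4π)) = -0.16808437

-0.168084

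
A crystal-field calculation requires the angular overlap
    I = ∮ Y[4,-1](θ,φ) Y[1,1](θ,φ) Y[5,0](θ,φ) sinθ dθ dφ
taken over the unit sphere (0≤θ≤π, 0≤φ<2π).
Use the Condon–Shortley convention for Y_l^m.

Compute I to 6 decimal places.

0.155288

Checks pass: Σm=0; 10 even; l₃=5∈[3,5].
(2·4+1)(2·1+1)(2·5+1) = 297
Δ: 0! 8! 2! / 11! → 1/495
sum: t=0:+1/576 = 1/576
3j²(4 1 5; 0 0 0) = Δ·Π!·Σ² = 5/99  (sign -1)
sum: t=0:+1/1440 = 1/1440
3j²(4 1 5; -1 1 0) = Δ·Π!·Σ² = 2/99  (sign -1)
combine: 4πI² = 297·5/99·2/99 = 10/33
take √, sign +1: I = 0.15528807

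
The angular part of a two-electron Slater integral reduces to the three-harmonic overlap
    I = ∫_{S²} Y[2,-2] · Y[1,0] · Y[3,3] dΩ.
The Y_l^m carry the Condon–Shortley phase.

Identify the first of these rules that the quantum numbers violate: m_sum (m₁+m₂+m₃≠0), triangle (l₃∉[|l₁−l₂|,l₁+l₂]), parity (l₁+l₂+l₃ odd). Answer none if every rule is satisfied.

m_sum

m₁+m₂+m₃ = -2 + 0 + 3 = 1  ✗
triangle: |2−1|=1 ≤ l₃=3 ≤ 2+1=3
parity: l₁+l₂+l₃ = 6 is even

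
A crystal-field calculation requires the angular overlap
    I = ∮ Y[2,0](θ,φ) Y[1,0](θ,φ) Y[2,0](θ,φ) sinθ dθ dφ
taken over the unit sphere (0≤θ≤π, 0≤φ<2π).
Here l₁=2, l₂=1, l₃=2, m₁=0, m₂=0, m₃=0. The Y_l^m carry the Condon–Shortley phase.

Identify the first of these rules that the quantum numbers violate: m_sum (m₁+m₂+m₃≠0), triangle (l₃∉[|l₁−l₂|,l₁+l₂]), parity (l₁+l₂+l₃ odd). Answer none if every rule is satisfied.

Σmᵢ = 0  ✓
l₃∈[|l₁−l₂|,l₁+l₂]=[1,3], have l₃=2  ✓
Σlᵢ = 5 ⇒ odd  ✗

parity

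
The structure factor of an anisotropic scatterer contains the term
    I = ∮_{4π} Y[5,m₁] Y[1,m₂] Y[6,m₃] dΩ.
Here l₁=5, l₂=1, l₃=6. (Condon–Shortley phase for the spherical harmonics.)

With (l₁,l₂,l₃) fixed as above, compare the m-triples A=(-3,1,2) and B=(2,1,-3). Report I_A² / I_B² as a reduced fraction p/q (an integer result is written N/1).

1/6

Same 5,1,6: normalisation and zero-m 3j drop out of the ratio.
A: Δ: 0! 10! 2! / 13! → 1/858; sum: t=0:+1/161280 = 1/161280; 3j²(5 1 6; -3 1 2) = Δ·Π!·Σ² = 1/143  (sign +1)
B: Δ: 0! 10! 2! / 13! → 1/858; sum: t=0:+1/60480 = 1/60480; 3j²(5 1 6; 2 1 -3) = Δ·Π!·Σ² = 6/143  (sign -1)
I_A²/I_B² = (1/143)/(6/143) = 1/6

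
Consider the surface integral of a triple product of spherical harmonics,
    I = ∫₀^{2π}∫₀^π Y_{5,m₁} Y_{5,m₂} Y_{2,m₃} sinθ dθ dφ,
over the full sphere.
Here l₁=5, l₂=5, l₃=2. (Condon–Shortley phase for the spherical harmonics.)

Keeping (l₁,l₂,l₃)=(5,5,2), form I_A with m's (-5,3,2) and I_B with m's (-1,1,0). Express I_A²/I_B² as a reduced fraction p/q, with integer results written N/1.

10/27

l's match ⇒ only the (l;m) 3-j factors differ between A and B.
A: triangle coeff Δ(5,5,2) = 1/38610; Σ_t [8,8]: t=8:+1/161280 = 1/161280; (3j)²=1/143 [(5 5 2; -5 3 2)], sign=+1
B: triangle coeff Δ(5,5,2) = 1/38610; Σ_t [4,6]: t=4:+1/2304 t=5:−1/720 t=6:+1/5760 = -1/1280; (3j)²=27/1430 [(5 5 2; -1 1 0)], sign=-1
I_A²/I_B² = (1/143)/(27/1430) = 10/27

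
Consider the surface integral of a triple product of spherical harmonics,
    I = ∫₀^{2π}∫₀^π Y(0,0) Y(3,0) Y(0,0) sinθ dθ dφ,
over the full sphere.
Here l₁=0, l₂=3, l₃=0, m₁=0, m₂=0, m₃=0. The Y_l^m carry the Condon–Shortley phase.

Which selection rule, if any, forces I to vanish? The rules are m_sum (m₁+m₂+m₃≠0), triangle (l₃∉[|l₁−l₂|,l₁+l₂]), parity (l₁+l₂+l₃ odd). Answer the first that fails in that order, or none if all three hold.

triangle

m₁+m₂+m₃ = 0 + 0 + 0 = 0  ✓
triangle: |0−3|=3 ≤ l₃=0 ≤ 0+3=3  ✗
parity: l₁+l₂+l₃ = 3 is odd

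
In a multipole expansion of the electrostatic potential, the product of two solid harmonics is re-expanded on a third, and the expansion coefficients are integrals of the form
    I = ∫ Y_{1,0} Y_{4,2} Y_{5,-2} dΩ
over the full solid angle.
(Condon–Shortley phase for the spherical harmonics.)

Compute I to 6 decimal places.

Checks pass: Σm=0; 10 even; l₃=5∈[3,5].
(2·1+1)(2·4+1)(2·5+1) = 297
Δ: 0! 2! 8! / 11! → 1/495
sum: t=0:+1/576 = 1/576
3j²(1 4 5; 0 0 0) = Δ·Π!·Σ² = 5/99  (sign -1)
sum: t=0:+1/1440 = 1/1440
3j²(1 4 5; 0 2 -2) = Δ·Π!·Σ² = 7/165  (sign -1)
combine: 4πI² = 297·5/99·7/165 = 7/11
take √, sign +1: I = 0.22503380

0.225034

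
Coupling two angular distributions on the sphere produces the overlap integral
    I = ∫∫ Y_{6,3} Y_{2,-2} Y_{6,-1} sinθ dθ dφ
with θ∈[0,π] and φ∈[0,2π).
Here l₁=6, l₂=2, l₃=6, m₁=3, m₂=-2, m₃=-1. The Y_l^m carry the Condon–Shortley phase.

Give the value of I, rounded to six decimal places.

Rules hold: Σm=0, L=14 even, 4≤6≤8.
N = 13·5·13 = 845
Δ = 2!·10!·2!/15! = 1/90090
Racah Σ t=0..2: t=0:+1/69120 t=1:−1/14400 t=2:+1/69120 = -7/172800
⇒ 3j(6 2 6; 0 0 0)² = 14/715, sgn -1
Racah Σ t=0..0: t=0:+1/120960 = 1/120960
⇒ 3j(6 2 6; 3 -2 -1)² = 24/1001, sgn -1
4πI² = N·(3j₀)²·(3jₘ)² = 48/121
I = +1·√(0.396694/4π) = 0.17767364

0.177674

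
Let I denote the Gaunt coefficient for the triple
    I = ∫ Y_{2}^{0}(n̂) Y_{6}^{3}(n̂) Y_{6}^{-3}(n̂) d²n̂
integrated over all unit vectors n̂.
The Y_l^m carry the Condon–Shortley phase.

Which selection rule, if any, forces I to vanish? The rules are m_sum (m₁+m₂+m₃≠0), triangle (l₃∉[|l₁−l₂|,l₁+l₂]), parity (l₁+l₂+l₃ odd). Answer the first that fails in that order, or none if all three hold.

none

m₁+m₂+m₃ = 0 + 3 − 3 = 0  ✓
triangle: |2−6|=4 ≤ l₃=6 ≤ 2+6=8  ✓
parity: l₁+l₂+l₃ = 14 is even  ✓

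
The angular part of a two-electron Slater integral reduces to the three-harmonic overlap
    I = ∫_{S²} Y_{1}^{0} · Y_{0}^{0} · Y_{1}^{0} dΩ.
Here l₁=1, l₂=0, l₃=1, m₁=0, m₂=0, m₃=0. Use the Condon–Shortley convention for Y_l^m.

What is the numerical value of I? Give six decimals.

0.282095

Rules hold: Σm=0, L=2 even, 1≤1≤1.
N = 3·1·3 = 9
Δ = 0!·2!·0!/3! = 1/3
Racah Σ t=0..0: t=0:+1/1 = 1/1
⇒ 3j(1 0 1; 0 0 0)² = 1/3, sgn -1
(m-triple is (0,0,0) — same symbol as above.)
4πI² = N·(3j₀)²·(3jₘ)² = 1/1
I = +1·√(1/4π) = 0.28209479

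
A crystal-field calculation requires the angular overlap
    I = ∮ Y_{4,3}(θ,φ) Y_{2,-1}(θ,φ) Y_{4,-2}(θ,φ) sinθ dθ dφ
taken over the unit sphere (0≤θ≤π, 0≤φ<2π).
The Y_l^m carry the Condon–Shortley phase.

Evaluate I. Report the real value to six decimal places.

-0.187702

m-sum 0 ✓  L=10 even ✓  2≤4≤6 ✓
Π(2lᵢ+1) = 9×5×9 = 405
triangle coeff Δ(4,2,4) = 1/13860
Σ_t [0,2]: t=0:+1/192 t=1:−1/36 t=2:+1/192 = -5/288
(3j)²=20/693 [(4 2 4; 0 0 0)], sign=-1
Σ_t [0,1]: t=0:+1/240 t=1:−1/1440 = 1/288
(3j)²=5/132 [(4 2 4; 3 -1 -2)], sign=+1
⇒ 4πI² = 375/847
I = (-1)√(375/847/(4π)) = -0.18770204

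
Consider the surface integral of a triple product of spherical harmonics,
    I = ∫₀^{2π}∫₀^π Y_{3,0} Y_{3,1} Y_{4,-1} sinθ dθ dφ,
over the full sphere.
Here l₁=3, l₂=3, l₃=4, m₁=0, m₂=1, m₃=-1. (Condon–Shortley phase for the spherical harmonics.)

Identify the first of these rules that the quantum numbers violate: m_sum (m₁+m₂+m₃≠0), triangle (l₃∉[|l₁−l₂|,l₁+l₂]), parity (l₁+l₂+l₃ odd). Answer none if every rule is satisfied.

m₁+m₂+m₃ = 0 + 1 − 1 = 0  ✓
triangle: |3−3|=0 ≤ l₃=4 ≤ 3+3=6  ✓
parity: l₁+l₂+l₃ = 10 is even  ✓

none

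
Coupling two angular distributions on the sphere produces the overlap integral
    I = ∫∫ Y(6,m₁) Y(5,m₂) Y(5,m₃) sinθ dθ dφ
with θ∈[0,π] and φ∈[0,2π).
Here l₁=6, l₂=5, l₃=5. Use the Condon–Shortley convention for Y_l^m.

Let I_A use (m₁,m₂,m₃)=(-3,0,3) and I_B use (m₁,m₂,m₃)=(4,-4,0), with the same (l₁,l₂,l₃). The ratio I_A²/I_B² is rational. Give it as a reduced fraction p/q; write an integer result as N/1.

Same 6,5,5: normalisation and zero-m 3j drop out of the ratio.
A: Δ: 6! 6! 4! / 17! → 1/28588560; sum: t=3:−1/103680 t=4:+1/34560 t=5:−1/138240 = 1/82944; 3j²(6 5 5; -3 0 3) = Δ·Π!·Σ² = 125/9724  (sign +1)
B: Δ: 6! 6! 4! / 17! → 1/28588560; sum: t=0:+1/207360 t=1:−1/345600 = 1/518400; 3j²(6 5 5; 4 -4 0) = Δ·Π!·Σ² = 12/2431  (sign -1)
I_A²/I_B² = (125/9724)/(12/2431) = 125/48

125/48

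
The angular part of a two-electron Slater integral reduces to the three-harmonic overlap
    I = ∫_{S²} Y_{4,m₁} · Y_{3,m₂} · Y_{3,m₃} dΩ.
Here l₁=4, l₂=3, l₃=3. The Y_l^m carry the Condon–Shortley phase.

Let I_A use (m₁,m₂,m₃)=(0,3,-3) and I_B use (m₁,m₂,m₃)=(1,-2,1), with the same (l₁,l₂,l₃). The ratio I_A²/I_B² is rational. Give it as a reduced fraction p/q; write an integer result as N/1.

9/32

l's match ⇒ only the (l;m) 3-j factors differ between A and B.
A: triangle coeff Δ(4,3,3) = 1/34650; Σ_t [4,4]: t=4:+1/1152 = 1/1152; (3j)²=1/154 [(4 3 3; 0 3 -3)], sign=+1
B: triangle coeff Δ(4,3,3) = 1/34650; Σ_t [0,1]: t=0:+1/144 t=1:−1/48 = -1/72; (3j)²=16/693 [(4 3 3; 1 -2 1)], sign=-1
I_A²/I_B² = (1/154)/(16/693) = 9/32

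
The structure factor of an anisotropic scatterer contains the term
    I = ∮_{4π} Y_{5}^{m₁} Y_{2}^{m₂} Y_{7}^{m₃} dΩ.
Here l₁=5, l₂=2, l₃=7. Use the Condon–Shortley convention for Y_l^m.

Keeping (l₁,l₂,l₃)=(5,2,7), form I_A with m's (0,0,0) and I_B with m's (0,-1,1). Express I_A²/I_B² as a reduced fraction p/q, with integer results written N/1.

l's match ⇒ only the (l;m) 3-j factors differ between A and B.
A: triangle coeff Δ(5,2,7) = 1/15015; Σ_t [0,0]: t=0:+1/57600 = 1/57600; (3j)²=21/715 [(5 2 7; 0 0 0)], sign=-1
B: triangle coeff Δ(5,2,7) = 1/15015; Σ_t [0,0]: t=0:+1/86400 = 1/86400; (3j)²=16/715 [(5 2 7; 0 -1 1)], sign=+1
I_A²/I_B² = (21/715)/(16/715) = 21/16

21/16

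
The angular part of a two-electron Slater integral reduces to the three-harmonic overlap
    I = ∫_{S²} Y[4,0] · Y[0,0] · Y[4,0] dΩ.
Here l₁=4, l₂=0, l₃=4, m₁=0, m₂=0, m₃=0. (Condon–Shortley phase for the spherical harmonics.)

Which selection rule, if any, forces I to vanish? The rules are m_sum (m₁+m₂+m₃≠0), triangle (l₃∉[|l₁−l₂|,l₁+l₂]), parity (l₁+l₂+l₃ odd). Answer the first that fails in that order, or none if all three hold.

none

Σmᵢ = 0  ✓
l₃∈[|l₁−l₂|,l₁+l₂]=[4,4], have l₃=4  ✓
Σlᵢ = 8 ⇒ even  ✓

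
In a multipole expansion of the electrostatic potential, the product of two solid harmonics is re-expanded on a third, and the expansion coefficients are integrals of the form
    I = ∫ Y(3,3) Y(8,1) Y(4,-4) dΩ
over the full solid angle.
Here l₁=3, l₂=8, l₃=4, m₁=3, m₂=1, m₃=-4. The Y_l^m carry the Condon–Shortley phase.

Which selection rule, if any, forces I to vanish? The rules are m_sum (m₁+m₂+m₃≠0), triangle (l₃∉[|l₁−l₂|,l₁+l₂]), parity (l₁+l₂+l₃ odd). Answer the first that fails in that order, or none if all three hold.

triangle

m₁+m₂+m₃ = 3 + 1 − 4 = 0  ✓
triangle: |3−8|=5 ≤ l₃=4 ≤ 3+8=11  ✗
parity: l₁+l₂+l₃ = 15 is odd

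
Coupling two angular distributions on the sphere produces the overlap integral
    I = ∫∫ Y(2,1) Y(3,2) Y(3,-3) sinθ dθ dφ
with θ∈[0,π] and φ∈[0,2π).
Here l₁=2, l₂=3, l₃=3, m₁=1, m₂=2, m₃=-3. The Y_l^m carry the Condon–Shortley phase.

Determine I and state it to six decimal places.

-0.210261

m-sum 0 ✓  L=8 even ✓  1≤3≤5 ✓
Π(2lᵢ+1) = 5×7×7 = 245
triangle coeff Δ(2,3,3) = 1/3780
Σ_t [0,2]: t=0:+1/24 t=1:−1/4 t=2:+1/24 = -1/6
(3j)²=4/105 [(2 3 3; 0 0 0)], sign=+1
Σ_t [1,1]: t=1:−1/48 = -1/48
(3j)²=5/84 [(2 3 3; 1 2 -3)], sign=-1
⇒ 4πI² = 5/9
I = (-1)√(5/9/(4π)) = -0.21026104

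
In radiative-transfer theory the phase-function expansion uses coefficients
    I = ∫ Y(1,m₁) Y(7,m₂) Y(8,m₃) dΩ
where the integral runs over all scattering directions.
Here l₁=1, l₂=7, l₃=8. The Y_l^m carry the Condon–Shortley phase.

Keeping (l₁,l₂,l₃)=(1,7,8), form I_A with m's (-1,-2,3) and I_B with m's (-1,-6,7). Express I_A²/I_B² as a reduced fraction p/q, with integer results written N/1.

l's match ⇒ only the (l;m) 3-j factors differ between A and B.
A: triangle coeff Δ(1,7,8) = 1/2040; Σ_t [0,0]: t=0:+1/87091200 = 1/87091200; (3j)²=11/408 [(1 7 8; -1 -2 3)], sign=-1
B: triangle coeff Δ(1,7,8) = 1/2040; Σ_t [0,0]: t=0:+1/12454041600 = 1/12454041600; (3j)²=7/136 [(1 7 8; -1 -6 7)], sign=-1
I_A²/I_B² = (11/408)/(7/136) = 11/21

11/21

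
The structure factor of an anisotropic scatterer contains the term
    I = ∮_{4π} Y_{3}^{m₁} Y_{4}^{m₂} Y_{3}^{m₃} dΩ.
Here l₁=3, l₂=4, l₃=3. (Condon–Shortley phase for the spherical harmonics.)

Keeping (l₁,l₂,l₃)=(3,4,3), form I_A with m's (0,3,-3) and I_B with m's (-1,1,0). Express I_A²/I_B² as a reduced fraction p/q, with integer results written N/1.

21/5

Shared (l₁,l₂,l₃)=(3,4,3): N and (l;000)² cancel in I_A²/I_B².
A: Δ = 4!·2!·4!/11! = 1/34650; Racah Σ t=3..3: t=3:−1/288 = -1/288; ⇒ 3j(3 4 3; 0 3 -3)² = 1/22, sgn -1
B: Δ = 4!·2!·4!/11! = 1/34650; Racah Σ t=2..4: t=2:+1/48 t=3:−1/24 t=4:+1/288 = -5/288; ⇒ 3j(3 4 3; -1 1 0)² = 5/462, sgn +1
I_A²/I_B² = (1/22)/(5/462) = 21/5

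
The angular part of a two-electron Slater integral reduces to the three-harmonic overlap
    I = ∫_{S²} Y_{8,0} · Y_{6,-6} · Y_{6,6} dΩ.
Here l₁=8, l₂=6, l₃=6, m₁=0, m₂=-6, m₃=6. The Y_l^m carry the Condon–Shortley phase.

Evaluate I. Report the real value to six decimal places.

Rules hold: Σm=0, L=20 even, 2≤6≤14.
N = 17·13·13 = 2873
Δ = 8!·8!·4!/21! = 1/1309458150
Racah Σ t=2..6: t=2:+1/49766400 t=3:−1/3110400 t=4:+1/1327104 t=5:−1/3110400 t=6:+1/49766400 = 1/6635520
⇒ 3j(8 6 6; 0 0 0)² = 350/46189, sgn +1
Racah Σ t=0..0: t=0:+1/39016857600 = 1/39016857600
⇒ 3j(8 6 6; 0 -6 6)² = 11/58786, sgn +1
4πI² = N·(3j₀)²·(3jₘ)² = 25/6137
I = +1·√(0.00407365/4π) = 0.01800475

0.018005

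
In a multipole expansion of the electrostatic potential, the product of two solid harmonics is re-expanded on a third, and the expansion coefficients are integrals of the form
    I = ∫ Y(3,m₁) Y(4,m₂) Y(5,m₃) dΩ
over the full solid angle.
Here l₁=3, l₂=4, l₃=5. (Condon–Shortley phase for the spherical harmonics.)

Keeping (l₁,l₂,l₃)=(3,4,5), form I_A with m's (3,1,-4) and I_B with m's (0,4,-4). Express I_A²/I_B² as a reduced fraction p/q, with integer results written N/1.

45/56

Shared (l₁,l₂,l₃)=(3,4,5): N and (l;000)² cancel in I_A²/I_B².
A: Δ = 2!·4!·6!/13! = 1/180180; Racah Σ t=0..0: t=0:+1/5760 = 1/5760; ⇒ 3j(3 4 5; 3 1 -4)² = 9/286, sgn -1
B: Δ = 2!·4!·6!/13! = 1/180180; Racah Σ t=2..2: t=2:+1/8640 = 1/8640; ⇒ 3j(3 4 5; 0 4 -4)² = 28/715, sgn -1
I_A²/I_B² = (9/286)/(28/715) = 45/56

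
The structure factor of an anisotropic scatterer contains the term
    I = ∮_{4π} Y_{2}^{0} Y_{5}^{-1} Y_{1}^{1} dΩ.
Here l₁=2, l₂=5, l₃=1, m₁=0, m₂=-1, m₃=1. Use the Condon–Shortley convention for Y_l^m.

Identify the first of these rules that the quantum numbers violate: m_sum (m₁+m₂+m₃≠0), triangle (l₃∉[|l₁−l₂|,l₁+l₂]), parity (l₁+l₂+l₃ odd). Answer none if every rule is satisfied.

m₁+m₂+m₃ = 0 − 1 + 1 = 0  ✓
triangle: |2−5|=3 ≤ l₃=1 ≤ 2+5=7  ✗
parity: l₁+l₂+l₃ = 8 is even

triangle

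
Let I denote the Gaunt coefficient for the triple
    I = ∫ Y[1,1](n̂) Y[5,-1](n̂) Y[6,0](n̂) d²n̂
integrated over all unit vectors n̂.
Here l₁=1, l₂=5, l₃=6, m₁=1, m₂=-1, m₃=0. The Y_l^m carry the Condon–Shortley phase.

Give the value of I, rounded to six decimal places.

Checks pass: Σm=0; 12 even; l₃=6∈[4,6].
(2·1+1)(2·5+1)(2·6+1) = 429
Δ: 0! 2! 10! / 13! → 1/858
sum: t=0:+1/14400 = 1/14400
3j²(1 5 6; 0 0 0) = Δ·Π!·Σ² = 6/143  (sign +1)
sum: t=0:+1/34560 = 1/34560
3j²(1 5 6; 1 -1 0) = Δ·Π!·Σ² = 5/286  (sign +1)
combine: 4πI² = 429·6/143·5/286 = 45/143
take √, sign +1: I = 0.15824621

0.158246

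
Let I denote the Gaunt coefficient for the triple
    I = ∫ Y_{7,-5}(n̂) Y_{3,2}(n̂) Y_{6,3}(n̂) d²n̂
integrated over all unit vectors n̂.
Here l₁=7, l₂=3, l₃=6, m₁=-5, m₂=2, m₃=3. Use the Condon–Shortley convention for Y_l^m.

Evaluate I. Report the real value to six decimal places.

Checks pass: Σm=0; 16 even; l₃=6∈[4,10].
(2·7+1)(2·3+1)(2·6+1) = 1365
Δ: 4! 10! 2! / 17! → 1/2042040
sum: t=1:−1/207360 t=2:+1/57600 t=3:−1/207360 = 1/129600
3j²(7 3 6; 0 0 0) = Δ·Π!·Σ² = 168/12155  (sign +1)
sum: t=3:−1/4354560 t=4:+1/1935360 = 1/3483648
3j²(7 3 6; -5 2 3) = Δ·Π!·Σ² = 125/12376  (sign -1)
combine: 4πI² = 1365·168/12155·125/12376 = 7875/41327
take √, sign -1: I = -0.12314121

-0.123141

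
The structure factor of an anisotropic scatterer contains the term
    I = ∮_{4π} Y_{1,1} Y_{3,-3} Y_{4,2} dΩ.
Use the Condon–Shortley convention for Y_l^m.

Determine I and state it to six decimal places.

m-sum 0 ✓  L=8 even ✓  2≤4≤4 ✓
Π(2lᵢ+1) = 3×7×9 = 189
triangle coeff Δ(1,3,4) = 1/252
Σ_t [0,0]: t=0:+1/36 = 1/36
(3j)²=4/63 [(1 3 4; 0 0 0)], sign=+1
Σ_t [0,0]: t=0:+1/1440 = 1/1440
(3j)²=1/252 [(1 3 4; 1 -3 2)], sign=+1
⇒ 4πI² = 1/21
I = (+1)√(1/21/(4π)) = 0.06155813

0.061558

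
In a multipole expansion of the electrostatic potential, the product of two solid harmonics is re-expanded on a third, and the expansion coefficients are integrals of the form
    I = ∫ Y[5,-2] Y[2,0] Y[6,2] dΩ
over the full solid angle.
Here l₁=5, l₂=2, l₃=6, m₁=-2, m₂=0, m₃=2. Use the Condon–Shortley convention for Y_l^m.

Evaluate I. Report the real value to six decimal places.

0.000000

l₁+l₂+l₃=13 is odd: 3j(l;000)=0 ⇒ I=0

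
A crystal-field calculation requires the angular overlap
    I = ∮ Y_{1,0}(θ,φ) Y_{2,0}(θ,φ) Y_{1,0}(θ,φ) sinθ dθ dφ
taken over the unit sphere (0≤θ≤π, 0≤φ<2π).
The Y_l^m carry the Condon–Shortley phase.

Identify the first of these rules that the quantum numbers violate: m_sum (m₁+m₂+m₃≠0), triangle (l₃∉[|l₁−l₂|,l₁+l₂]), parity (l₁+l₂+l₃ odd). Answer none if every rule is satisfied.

none

Σmᵢ = 0  ✓
l₃∈[|l₁−l₂|,l₁+l₂]=[1,3], have l₃=1  ✓
Σlᵢ = 4 ⇒ even  ✓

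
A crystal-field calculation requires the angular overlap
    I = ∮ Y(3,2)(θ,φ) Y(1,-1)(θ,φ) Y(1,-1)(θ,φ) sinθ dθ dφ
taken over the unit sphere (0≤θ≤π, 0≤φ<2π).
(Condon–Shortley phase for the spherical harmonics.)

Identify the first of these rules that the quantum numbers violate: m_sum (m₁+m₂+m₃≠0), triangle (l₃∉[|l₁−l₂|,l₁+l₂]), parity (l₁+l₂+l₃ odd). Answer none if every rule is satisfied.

triangle

Σmᵢ = 0  ✓
l₃∈[|l₁−l₂|,l₁+l₂]=[2,4], have l₃=1  ✗
Σlᵢ = 5 ⇒ odd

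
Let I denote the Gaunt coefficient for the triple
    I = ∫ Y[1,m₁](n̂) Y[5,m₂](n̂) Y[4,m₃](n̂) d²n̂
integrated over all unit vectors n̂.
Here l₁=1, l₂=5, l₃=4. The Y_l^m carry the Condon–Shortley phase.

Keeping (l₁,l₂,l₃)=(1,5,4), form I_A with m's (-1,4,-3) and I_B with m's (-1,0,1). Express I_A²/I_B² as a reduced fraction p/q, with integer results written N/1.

18/5

l's match ⇒ only the (l;m) 3-j factors differ between A and B.
A: triangle coeff Δ(1,5,4) = 1/495; Σ_t [2,2]: t=2:+1/10080 = 1/10080; (3j)²=4/55 [(1 5 4; -1 4 -3)], sign=-1
B: triangle coeff Δ(1,5,4) = 1/495; Σ_t [2,2]: t=2:+1/1440 = 1/1440; (3j)²=2/99 [(1 5 4; -1 0 1)], sign=-1
I_A²/I_B² = (4/55)/(2/99) = 18/5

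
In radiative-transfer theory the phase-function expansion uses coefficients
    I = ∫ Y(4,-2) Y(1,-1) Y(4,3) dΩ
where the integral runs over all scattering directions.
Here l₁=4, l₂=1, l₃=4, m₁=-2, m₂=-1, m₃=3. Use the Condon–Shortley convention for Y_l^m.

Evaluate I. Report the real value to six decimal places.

0.000000

L=9 odd ⇒ parity kills the (l;000) factor ⇒ I = 0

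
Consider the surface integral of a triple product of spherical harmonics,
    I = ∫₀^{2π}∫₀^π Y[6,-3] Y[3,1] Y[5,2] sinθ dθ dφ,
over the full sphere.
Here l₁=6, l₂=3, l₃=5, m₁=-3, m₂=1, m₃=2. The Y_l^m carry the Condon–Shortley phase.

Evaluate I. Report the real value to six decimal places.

-0.152880

Checks pass: Σm=0; 14 even; l₃=5∈[3,9].
(2·6+1)(2·3+1)(2·5+1) = 1001
Δ: 4! 8! 2! / 15! → 1/675675
sum: t=1:−1/8640 t=2:+1/2304 t=3:−1/8640 = 7/34560
3j²(6 3 5; 0 0 0) = Δ·Π!·Σ² = 7/429  (sign -1)
sum: t=2:+1/40320 t=3:−1/8640 t=4:+1/34560 = -1/16128
3j²(6 3 5; -3 1 2) = Δ·Π!·Σ² = 18/1001  (sign +1)
combine: 4πI² = 1001·7/429·18/1001 = 42/143
take √, sign -1: I = -0.15288036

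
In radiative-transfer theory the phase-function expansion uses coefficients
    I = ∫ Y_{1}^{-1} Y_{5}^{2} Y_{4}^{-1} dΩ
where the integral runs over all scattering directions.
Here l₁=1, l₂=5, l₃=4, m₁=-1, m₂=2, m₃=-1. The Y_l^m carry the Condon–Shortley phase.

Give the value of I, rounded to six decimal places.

Checks pass: Σm=0; 10 even; l₃=4∈[4,6].
(2·1+1)(2·5+1)(2·4+1) = 297
Δ: 2! 0! 8! / 11! → 1/495
sum: t=1:−1/576 = -1/576
3j²(1 5 4; 0 0 0) = Δ·Π!·Σ² = 5/99  (sign -1)
sum: t=2:+1/1440 = 1/1440
3j²(1 5 4; -1 2 -1) = Δ·Π!·Σ² = 7/165  (sign -1)
combine: 4πI² = 297·5/99·7/165 = 7/11
take √, sign +1: I = 0.22503380

0.225034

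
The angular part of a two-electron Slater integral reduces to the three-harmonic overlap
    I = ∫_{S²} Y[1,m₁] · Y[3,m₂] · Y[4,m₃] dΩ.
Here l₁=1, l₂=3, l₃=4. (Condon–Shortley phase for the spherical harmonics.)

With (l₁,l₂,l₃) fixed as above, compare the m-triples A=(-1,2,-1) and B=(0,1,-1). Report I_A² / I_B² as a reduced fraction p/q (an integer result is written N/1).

1/5

Same 1,3,4: normalisation and zero-m 3j drop out of the ratio.
A: Δ: 0! 2! 6! / 9! → 1/252; sum: t=0:+1/240 = 1/240; 3j²(1 3 4; -1 2 -1) = Δ·Π!·Σ² = 1/84  (sign -1)
B: Δ: 0! 2! 6! / 9! → 1/252; sum: t=0:+1/48 = 1/48; 3j²(1 3 4; 0 1 -1) = Δ·Π!·Σ² = 5/84  (sign -1)
I_A²/I_B² = (1/84)/(5/84) = 1/5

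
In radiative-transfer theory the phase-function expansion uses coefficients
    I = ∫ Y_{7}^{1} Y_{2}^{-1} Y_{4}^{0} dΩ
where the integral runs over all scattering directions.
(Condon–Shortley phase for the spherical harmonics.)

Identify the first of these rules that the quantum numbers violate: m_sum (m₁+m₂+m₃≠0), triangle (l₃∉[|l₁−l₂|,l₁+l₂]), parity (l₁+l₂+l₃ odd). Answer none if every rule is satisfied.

triangle

m₁+m₂+m₃ = 1 − 1 + 0 = 0  ✓
triangle: |7−2|=5 ≤ l₃=4 ≤ 7+2=9  ✗
parity: l₁+l₂+l₃ = 13 is odd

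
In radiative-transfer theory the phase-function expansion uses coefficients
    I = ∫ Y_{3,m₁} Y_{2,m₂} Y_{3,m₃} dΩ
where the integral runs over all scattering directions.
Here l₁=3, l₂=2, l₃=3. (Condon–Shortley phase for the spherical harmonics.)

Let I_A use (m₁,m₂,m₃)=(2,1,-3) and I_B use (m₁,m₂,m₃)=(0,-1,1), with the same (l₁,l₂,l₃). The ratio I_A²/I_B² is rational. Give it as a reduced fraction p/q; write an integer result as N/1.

Shared (l₁,l₂,l₃)=(3,2,3): N and (l;000)² cancel in I_A²/I_B².
A: Δ = 2!·4!·2!/9! = 1/3780; Racah Σ t=1..1: t=1:−1/48 = -1/48; ⇒ 3j(3 2 3; 2 1 -3)² = 5/84, sgn -1
B: Δ = 2!·4!·2!/9! = 1/3780; Racah Σ t=0..1: t=0:+1/12 t=1:−1/8 = -1/24; ⇒ 3j(3 2 3; 0 -1 1)² = 1/210, sgn -1
I_A²/I_B² = (5/84)/(1/210) = 25/2

25/2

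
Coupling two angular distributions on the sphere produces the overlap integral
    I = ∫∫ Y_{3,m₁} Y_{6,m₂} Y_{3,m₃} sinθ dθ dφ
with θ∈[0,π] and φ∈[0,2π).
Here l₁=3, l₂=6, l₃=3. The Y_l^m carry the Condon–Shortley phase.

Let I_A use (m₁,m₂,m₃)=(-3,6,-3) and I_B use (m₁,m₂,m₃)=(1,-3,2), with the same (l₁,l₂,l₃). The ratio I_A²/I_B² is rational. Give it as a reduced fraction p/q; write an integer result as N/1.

22/9

Same 3,6,3: normalisation and zero-m 3j drop out of the ratio.
A: Δ: 6! 0! 6! / 13! → 1/12012; sum: t=6:+1/518400 = 1/518400; 3j²(3 6 3; -3 6 -3) = Δ·Π!·Σ² = 1/13  (sign +1)
B: Δ: 6! 0! 6! / 13! → 1/12012; sum: t=2:+1/5760 = 1/5760; 3j²(3 6 3; 1 -3 2) = Δ·Π!·Σ² = 9/286  (sign -1)
I_A²/I_B² = (1/13)/(9/286) = 22/9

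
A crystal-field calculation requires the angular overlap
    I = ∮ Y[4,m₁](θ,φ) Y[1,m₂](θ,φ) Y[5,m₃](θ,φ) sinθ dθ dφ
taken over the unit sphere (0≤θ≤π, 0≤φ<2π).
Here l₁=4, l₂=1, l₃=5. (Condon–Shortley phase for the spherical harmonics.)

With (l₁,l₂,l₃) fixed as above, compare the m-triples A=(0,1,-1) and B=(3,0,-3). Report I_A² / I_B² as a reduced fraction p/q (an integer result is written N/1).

15/16

l's match ⇒ only the (l;m) 3-j factors differ between A and B.
A: triangle coeff Δ(4,1,5) = 1/495; Σ_t [0,0]: t=0:+1/1152 = 1/1152; (3j)²=1/33 [(4 1 5; 0 1 -1)], sign=+1
B: triangle coeff Δ(4,1,5) = 1/495; Σ_t [0,0]: t=0:+1/5040 = 1/5040; (3j)²=16/495 [(4 1 5; 3 0 -3)], sign=+1
I_A²/I_B² = (1/33)/(16/495) = 15/16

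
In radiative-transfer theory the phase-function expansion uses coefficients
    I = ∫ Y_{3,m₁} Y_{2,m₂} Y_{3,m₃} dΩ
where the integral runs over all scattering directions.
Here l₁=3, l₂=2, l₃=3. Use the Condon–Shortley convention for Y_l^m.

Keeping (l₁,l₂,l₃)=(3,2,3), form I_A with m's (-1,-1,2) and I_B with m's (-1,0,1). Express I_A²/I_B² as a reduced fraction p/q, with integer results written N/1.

5/3

Same 3,2,3: normalisation and zero-m 3j drop out of the ratio.
A: Δ: 2! 4! 2! / 9! → 1/3780; sum: t=0:+1/48 t=1:−1/12 = -1/16; 3j²(3 2 3; -1 -1 2) = Δ·Π!·Σ² = 1/28  (sign +1)
B: Δ: 2! 4! 2! / 9! → 1/3780; sum: t=0:+1/96 t=1:−1/6 t=2:+1/16 = -3/32; 3j²(3 2 3; -1 0 1) = Δ·Π!·Σ² = 3/140  (sign -1)
I_A²/I_B² = (1/28)/(3/140) = 5/3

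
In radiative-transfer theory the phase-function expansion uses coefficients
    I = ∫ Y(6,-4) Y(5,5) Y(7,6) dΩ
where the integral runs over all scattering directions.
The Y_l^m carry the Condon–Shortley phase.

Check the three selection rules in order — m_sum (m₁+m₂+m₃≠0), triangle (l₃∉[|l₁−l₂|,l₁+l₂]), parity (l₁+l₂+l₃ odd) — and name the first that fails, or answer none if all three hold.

m_sum

m₁+m₂+m₃ = -4 + 5 + 6 = 7  ✗
triangle: |6−5|=1 ≤ l₃=7 ≤ 6+5=11
parity: l₁+l₂+l₃ = 18 is even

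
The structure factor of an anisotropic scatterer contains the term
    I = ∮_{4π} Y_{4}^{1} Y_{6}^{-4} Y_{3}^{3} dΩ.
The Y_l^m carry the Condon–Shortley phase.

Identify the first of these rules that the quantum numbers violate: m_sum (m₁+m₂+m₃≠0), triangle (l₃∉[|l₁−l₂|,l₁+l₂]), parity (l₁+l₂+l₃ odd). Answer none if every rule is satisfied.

azimuthal sum: 1 − 4 + 3 = 0  ✓
2 ≤ 3 ≤ 10 (triangle on l)  ✓
L = 4 + 6 + 3 = 13 (odd)  ✗

parity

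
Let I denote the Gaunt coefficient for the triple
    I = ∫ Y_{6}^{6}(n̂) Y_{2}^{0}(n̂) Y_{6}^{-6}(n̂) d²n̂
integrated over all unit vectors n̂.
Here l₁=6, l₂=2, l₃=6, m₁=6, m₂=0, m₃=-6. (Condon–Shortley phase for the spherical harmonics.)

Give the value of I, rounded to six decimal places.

-0.252313

Rules hold: Σm=0, L=14 even, 4≤6≤8.
N = 13·5·13 = 845
Δ = 2!·10!·2!/15! = 1/90090
Racah Σ t=0..2: t=0:+1/69120 t=1:−1/14400 t=2:+1/69120 = -7/172800
⇒ 3j(6 2 6; 0 0 0)² = 14/715, sgn -1
Racah Σ t=0..0: t=0:+1/14515200 = 1/14515200
⇒ 3j(6 2 6; 6 0 -6)² = 22/455, sgn +1
4πI² = N·(3j₀)²·(3jₘ)² = 4/5
I = -1·√(0.8/4π) = -0.25231325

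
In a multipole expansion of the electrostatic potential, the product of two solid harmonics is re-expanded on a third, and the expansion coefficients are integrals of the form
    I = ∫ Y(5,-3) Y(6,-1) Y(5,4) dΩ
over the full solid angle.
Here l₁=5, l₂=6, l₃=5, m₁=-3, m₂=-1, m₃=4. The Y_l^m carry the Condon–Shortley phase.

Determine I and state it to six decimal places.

Rules hold: Σm=0, L=16 even, 1≤5≤11.
N = 11·13·11 = 1573
Δ = 6!·4!·6!/17! = 1/28588560
Racah Σ t=1..5: t=1:−1/345600 t=2:+1/13824 t=3:−1/5184 t=4:+1/13824 t=5:−1/345600 = -7/129600
⇒ 3j(5 6 5; 0 0 0)² = 80/7293, sgn +1
Racah Σ t=4..5: t=4:+1/138240 t=5:−1/518400 = 11/2073600
⇒ 3j(5 6 5; -3 -1 4)² = 77/4420, sgn -1
4πI² = N·(3j₀)²·(3jₘ)² = 3388/11271
I = -1·√(0.300594/4π) = -0.15466268

-0.154663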